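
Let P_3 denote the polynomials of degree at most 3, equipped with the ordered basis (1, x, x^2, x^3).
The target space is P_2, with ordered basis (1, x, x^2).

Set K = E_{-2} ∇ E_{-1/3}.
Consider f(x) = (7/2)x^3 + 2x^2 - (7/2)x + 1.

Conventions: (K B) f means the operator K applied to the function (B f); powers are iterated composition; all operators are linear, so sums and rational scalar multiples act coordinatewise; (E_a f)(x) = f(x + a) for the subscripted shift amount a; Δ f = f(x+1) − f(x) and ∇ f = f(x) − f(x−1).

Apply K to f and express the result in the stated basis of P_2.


g(x) = (21/2)x^2 - (111/2)x + 211/3

E_{-1/3} f = (7/2)x^3 - (3/2)x^2 - (11/3)x + 61/27
∇ E_{-1/3} f = (21/2)x^2 - (27/2)x + 4/3
E_{-2} (∇ E_{-1/3}) f = (21/2)x^2 - (111/2)x + 211/3


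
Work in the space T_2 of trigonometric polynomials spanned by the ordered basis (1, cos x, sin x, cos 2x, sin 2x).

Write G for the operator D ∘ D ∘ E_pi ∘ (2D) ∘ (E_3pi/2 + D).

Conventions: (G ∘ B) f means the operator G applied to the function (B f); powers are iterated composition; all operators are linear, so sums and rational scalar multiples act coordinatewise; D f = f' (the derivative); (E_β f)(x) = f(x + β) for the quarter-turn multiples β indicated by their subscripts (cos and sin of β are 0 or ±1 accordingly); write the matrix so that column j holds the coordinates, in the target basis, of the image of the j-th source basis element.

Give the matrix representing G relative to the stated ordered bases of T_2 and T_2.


the matrix is [[0, 0, 0, 0, 0]; [0, 0, 0, 0, 0]; [0, 0, 0, 0, 0]; [0, 0, 0, 32, 16]; [0, 0, 0, -16, 32]] (rows listed top to bottom)

image of 1: 0
image of cos x: 0
image of sin x: 0
image of cos 2x: 32cos 2x - 16sin 2x
image of sin 2x: 16cos 2x + 32sin 2x
each image's coordinates form column j of the matrix


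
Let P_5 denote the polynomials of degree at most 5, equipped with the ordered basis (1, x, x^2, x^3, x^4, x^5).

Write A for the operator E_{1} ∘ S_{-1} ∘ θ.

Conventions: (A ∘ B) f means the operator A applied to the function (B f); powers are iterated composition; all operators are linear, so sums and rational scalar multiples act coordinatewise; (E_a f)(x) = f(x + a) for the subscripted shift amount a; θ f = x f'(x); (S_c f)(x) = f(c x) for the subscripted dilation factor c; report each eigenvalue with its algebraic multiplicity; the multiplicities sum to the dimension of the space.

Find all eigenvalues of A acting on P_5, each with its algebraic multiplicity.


λ = -5 (multiplicity 1), λ = -3 (multiplicity 1), λ = -1 (multiplicity 1), λ = 0 (multiplicity 1), λ = 2 (multiplicity 1), λ = 4 (multiplicity 1)

image of 1: 0
image of x: -x - 1
image of x^2: 2x^2 + 4x + 2
image of x^3: -3x^3 - 9x^2 - 9x - 3
image of x^4: 4x^4 + 16x^3 + 24x^2 + 16x + 4
image of x^5: -5x^5 - 25x^4 - 50x^3 - 50x^2 - 25x - 5
the matrix is upper triangular; its diagonal is (0, -1, 2, -3, 4, -5)
for a triangular matrix the eigenvalues are the diagonal entries, with algebraic multiplicity their repetition count


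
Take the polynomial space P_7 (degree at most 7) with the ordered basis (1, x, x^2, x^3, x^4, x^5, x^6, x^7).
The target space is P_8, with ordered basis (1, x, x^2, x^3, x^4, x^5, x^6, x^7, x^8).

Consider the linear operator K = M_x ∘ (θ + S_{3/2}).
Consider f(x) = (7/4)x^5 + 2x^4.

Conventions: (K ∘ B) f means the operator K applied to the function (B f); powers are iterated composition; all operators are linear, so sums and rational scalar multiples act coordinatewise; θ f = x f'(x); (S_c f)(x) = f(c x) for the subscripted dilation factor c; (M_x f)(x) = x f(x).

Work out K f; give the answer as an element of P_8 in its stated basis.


θ f = (35/4)x^5 + 8x^4
S_{3/2} f = (1701/128)x^5 + (81/8)x^4
(θ + S_{3/2}) f = (2821/128)x^5 + (145/8)x^4
M_x (θ + S_{3/2}) f = (2821/128)x^6 + (145/8)x^5

the result is g(x) = (2821/128)x^6 + (145/8)x^5


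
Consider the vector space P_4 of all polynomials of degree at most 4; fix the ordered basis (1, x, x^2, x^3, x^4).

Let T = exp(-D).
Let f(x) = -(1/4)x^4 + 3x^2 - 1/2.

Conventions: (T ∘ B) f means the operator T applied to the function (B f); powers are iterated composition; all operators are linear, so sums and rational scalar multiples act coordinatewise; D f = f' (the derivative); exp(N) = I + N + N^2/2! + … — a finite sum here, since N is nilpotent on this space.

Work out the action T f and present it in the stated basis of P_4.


order-1 term: x^3 - 6x
order-2 term: -(3/2)x^2 + 3
order-3 term: x
order-4 term: -1/4
the series for exp(-D) f terminates at order 4
exp(-D) f = -(1/4)x^4 + x^3 + (3/2)x^2 - 5x + 9/4

the result is g(x) = -(1/4)x^4 + x^3 + (3/2)x^2 - 5x + 9/4


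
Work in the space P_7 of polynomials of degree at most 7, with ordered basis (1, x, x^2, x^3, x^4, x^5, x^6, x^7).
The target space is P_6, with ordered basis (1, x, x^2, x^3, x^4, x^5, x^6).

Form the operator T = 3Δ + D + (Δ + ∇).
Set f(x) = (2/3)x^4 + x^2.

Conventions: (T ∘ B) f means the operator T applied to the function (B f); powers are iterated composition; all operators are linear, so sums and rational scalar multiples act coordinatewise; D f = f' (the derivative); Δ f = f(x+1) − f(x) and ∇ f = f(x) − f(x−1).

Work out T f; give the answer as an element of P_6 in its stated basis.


the result is g(x) = 16x^3 + 12x^2 + (76/3)x + 5

Δ f = (8/3)x^3 + 4x^2 + (14/3)x + 5/3
(3Δ) f = 8x^3 + 12x^2 + 14x + 5
D f = (8/3)x^3 + 2x
Δ f = (8/3)x^3 + 4x^2 + (14/3)x + 5/3
∇ f = (8/3)x^3 - 4x^2 + (14/3)x - 5/3
(Δ + ∇) f = (16/3)x^3 + (28/3)x
(3Δ + D + (Δ + ∇)) f = 16x^3 + 12x^2 + (76/3)x + 5


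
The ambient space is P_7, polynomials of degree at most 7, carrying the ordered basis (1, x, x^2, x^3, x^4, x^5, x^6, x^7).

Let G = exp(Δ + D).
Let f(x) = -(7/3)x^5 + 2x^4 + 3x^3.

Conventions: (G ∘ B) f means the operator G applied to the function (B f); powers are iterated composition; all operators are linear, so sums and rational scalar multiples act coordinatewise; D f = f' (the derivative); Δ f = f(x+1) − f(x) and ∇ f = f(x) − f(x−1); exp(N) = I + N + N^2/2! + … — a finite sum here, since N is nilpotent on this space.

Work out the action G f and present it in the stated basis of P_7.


g(x) = -(7/3)x^5 - (64/3)x^4 - (293/3)x^3 - 272x^2 - (1325/3)x - 974/3

order-1 term: -(70/3)x^4 - (22/3)x^3 + (20/3)x^2 + (16/3)x + 8/3
order-2 term: -(280/3)x^3 - 92x^2 - (133/3)x - 20/3
order-3 term: -(560/3)x^2 - 216x - 274/3
order-4 term: -(560/3)x - 464/3
order-5 term: -224/3
the series for exp(Δ + D) f terminates at order 5
exp(Δ + D) f = -(7/3)x^5 - (64/3)x^4 - (293/3)x^3 - 272x^2 - (1325/3)x - 974/3


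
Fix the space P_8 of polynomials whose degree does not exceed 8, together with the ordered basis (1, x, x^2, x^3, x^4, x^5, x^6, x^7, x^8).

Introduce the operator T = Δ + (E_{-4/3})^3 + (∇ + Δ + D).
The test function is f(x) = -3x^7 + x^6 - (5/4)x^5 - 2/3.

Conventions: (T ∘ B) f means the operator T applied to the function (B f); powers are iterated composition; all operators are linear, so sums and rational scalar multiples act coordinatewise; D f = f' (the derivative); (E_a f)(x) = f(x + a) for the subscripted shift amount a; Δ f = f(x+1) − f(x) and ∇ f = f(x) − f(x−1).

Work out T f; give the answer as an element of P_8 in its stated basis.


Δ f = -21x^6 - 57x^5 - (385/4)x^4 - (195/2)x^3 - (121/2)x^2 - (85/4)x - 13/4
E_{-4/3} f = -3x^7 + 29x^6 - (485/4)x^5 + (2555/9)x^4 - (10840/27)x^3 + (9248/27)x^2 - (39616/243)x + 23834/729
E_{-4/3} E_{-4/3} f = -3x^7 + 57x^6 - (1861/4)x^5 + (19030/9)x^4 - (52000/9)x^3 + (256256/27)x^2 - (2108416/243)x + 827230/243
E_{-4/3} E_{-4/3} E_{-4/3} f = -3x^7 + 85x^6 - (4133/4)x^5 + 6985x^4 - 28360x^3 + 69152x^2 - 93760x + 163582/3
∇ f = -21x^6 + 69x^5 - (505/4)x^4 + (275/2)x^3 - (181/2)x^2 + (133/4)x - 21/4
Δ f = -21x^6 - 57x^5 - (385/4)x^4 - (195/2)x^3 - (121/2)x^2 - (85/4)x - 13/4
D f = -21x^6 + 6x^5 - (25/4)x^4
(∇ + Δ + D) f = -63x^6 + 18x^5 - (915/4)x^4 + 40x^3 - 151x^2 + 12x - 17/2
(Δ + (E_{-4/3})^3 + (∇ + Δ + D)) f = -3x^7 + x^6 - (4289/4)x^5 + 6660x^4 - (56835/2)x^3 + (137881/2)x^2 - (375077/4)x + 654187/12

the result is g(x) = -3x^7 + x^6 - (4289/4)x^5 + 6660x^4 - (56835/2)x^3 + (137881/2)x^2 - (375077/4)x + 654187/12


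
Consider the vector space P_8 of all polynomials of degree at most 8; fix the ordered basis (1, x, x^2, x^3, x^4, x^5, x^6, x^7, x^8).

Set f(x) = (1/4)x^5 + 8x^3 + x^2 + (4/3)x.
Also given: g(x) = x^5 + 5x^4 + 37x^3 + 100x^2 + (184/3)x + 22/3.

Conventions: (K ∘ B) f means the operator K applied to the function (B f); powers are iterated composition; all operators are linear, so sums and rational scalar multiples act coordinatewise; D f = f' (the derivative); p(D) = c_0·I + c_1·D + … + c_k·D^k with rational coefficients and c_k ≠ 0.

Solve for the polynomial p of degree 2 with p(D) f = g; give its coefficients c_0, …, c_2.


c_0 = 4, c_1 = 4, c_2 = 1

D^0 f = (1/4)x^5 + 8x^3 + x^2 + (4/3)x
D^1 f = (5/4)x^4 + 24x^2 + 2x + 4/3
D^2 f = 5x^3 + 48x + 2
matching coefficients of g against c_0 f + c_1 Df + … from the top degree down determines the c_i
solution: c_0 = 4, c_1 = 4, c_2 = 1


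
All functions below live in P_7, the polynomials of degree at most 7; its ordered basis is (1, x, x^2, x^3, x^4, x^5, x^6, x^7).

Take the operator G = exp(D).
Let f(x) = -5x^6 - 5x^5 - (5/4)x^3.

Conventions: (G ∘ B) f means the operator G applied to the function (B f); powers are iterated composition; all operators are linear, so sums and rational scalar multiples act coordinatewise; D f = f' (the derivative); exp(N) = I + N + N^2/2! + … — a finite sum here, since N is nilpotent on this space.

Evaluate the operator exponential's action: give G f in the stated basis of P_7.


order-1 term: -30x^5 - 25x^4 - (15/4)x^2
order-2 term: -75x^4 - 50x^3 - (15/4)x
order-3 term: -100x^3 - 50x^2 - 5/4
order-4 term: -75x^2 - 25x
order-5 term: -30x - 5
order-6 term: -5
the series for exp(D) f terminates at order 6
exp(D) f = -5x^6 - 35x^5 - 100x^4 - (605/4)x^3 - (515/4)x^2 - (235/4)x - 45/4

g(x) = -5x^6 - 35x^5 - 100x^4 - (605/4)x^3 - (515/4)x^2 - (235/4)x - 45/4


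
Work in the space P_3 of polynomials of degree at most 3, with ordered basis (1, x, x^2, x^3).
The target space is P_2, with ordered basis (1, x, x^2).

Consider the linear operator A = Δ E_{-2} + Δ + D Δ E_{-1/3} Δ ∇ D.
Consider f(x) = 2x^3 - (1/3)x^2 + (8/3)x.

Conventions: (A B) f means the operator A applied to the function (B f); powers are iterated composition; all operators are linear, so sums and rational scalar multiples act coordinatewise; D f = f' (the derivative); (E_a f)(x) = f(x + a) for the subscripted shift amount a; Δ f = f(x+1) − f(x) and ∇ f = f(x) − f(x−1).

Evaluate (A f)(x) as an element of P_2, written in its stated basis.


the result is g(x) = 12x^2 - (40/3)x + 22

E_{-2} f = 2x^3 - (37/3)x^2 + 28x - 68/3
Δ E_{-2} f = 6x^2 - (56/3)x + 53/3
Δ f = 6x^2 + (16/3)x + 13/3
D f = 6x^2 - (2/3)x + 8/3
∇ D f = 12x - 20/3
Δ ∇ D f = 12
E_{-1/3} (Δ ∇ D) f = 12
Δ E_{-1/3} (Δ ∇ D) f = 0
D (Δ E_{-1/3}) (Δ ∇ D) f = 0
(Δ E_{-2} + Δ + D Δ E_{-1/3} Δ ∇ D) f = 12x^2 - (40/3)x + 22


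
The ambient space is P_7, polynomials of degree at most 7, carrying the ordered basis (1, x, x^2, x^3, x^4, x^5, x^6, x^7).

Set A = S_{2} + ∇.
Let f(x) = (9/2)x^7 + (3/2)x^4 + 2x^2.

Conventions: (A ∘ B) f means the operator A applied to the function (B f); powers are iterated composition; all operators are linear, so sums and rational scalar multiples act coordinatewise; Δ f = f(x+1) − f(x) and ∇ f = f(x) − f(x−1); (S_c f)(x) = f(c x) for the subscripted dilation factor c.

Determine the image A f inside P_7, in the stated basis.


S_{2} f = 576x^7 + 24x^4 + 8x^2
∇ f = (63/2)x^6 - (189/2)x^5 + (315/2)x^4 - (303/2)x^3 + (171/2)x^2 - (43/2)x + 1
(S_{2} + ∇) f = 576x^7 + (63/2)x^6 - (189/2)x^5 + (363/2)x^4 - (303/2)x^3 + (187/2)x^2 - (43/2)x + 1

g(x) = 576x^7 + (63/2)x^6 - (189/2)x^5 + (363/2)x^4 - (303/2)x^3 + (187/2)x^2 - (43/2)x + 1


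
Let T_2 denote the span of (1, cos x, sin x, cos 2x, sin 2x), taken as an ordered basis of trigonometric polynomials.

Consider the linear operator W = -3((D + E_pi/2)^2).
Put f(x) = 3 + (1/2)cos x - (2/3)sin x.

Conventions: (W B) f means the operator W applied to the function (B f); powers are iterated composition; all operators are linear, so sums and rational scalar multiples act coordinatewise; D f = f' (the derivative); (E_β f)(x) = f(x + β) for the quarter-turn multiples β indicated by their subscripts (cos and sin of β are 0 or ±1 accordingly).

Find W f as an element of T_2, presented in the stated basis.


the result is g(x) = -9 + 6cos x - 8sin x

D f = -(2/3)cos x - (1/2)sin x
E_pi/2 f = 3 - (2/3)cos x - (1/2)sin x
(D + E_pi/2) f = 3 - (4/3)cos x - sin x
D (D + E_pi/2) f = -cos x + (4/3)sin x
E_pi/2 (D + E_pi/2) f = 3 - cos x + (4/3)sin x
(D + E_pi/2) (D + E_pi/2) f = 3 - 2cos x + (8/3)sin x
(-3((D + E_pi/2)^2)) f = -9 + 6cos x - 8sin x


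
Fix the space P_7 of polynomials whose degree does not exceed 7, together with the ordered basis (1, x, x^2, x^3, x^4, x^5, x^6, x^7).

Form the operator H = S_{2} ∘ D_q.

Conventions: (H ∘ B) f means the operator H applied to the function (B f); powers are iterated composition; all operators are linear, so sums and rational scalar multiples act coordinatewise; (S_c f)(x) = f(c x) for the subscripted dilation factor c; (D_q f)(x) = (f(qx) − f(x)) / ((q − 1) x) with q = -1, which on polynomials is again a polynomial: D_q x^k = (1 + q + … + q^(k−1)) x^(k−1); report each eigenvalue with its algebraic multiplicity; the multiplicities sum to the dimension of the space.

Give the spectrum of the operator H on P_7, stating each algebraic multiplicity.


λ = 0 (multiplicity 8)

image of 1: 0
image of x: 1
image of x^2: 0
image of x^3: 4x^2
image of x^4: 0
image of x^5: 16x^4
image of x^6: 0
image of x^7: 64x^6
the matrix is upper triangular; its diagonal is (0, 0, 0, 0, 0, 0, 0, 0)
for a triangular matrix the eigenvalues are the diagonal entries, with algebraic multiplicity their repetition count


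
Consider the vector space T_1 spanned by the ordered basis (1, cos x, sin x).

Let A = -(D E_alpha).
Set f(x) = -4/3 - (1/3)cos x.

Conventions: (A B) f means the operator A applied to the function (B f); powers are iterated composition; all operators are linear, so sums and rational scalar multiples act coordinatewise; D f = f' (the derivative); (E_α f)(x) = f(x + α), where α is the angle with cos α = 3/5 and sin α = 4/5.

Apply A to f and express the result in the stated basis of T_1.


the result is g(x) = -(4/15)cos x - (1/5)sin x

E_alpha f = -4/3 - (1/5)cos x + (4/15)sin x
D E_alpha f = (4/15)cos x + (1/5)sin x
(-(D E_alpha)) f = -(4/15)cos x - (1/5)sin x


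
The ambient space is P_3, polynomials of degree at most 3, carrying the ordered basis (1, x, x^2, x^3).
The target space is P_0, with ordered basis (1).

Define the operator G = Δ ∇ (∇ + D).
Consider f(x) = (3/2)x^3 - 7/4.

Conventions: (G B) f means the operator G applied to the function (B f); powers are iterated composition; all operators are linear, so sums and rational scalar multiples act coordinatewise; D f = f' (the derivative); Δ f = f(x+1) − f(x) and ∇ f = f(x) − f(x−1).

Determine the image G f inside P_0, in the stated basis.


g(x) = 18

∇ f = (9/2)x^2 - (9/2)x + 3/2
D f = (9/2)x^2
(∇ + D) f = 9x^2 - (9/2)x + 3/2
∇ (∇ + D) f = 18x - 27/2
Δ ∇ (∇ + D) f = 18


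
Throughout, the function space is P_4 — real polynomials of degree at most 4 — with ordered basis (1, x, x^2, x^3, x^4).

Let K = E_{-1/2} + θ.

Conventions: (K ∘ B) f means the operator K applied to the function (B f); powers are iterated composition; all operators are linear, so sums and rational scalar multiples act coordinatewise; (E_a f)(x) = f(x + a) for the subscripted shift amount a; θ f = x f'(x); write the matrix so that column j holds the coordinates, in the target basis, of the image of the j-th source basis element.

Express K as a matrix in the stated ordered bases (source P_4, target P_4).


the matrix is [[1, -1/2, 1/4, -1/8, 1/16]; [0, 2, -1, 3/4, -1/2]; [0, 0, 3, -3/2, 3/2]; [0, 0, 0, 4, -2]; [0, 0, 0, 0, 5]] (rows listed top to bottom)

image of 1: 1
image of x: 2x - 1/2
image of x^2: 3x^2 - x + 1/4
image of x^3: 4x^3 - (3/2)x^2 + (3/4)x - 1/8
image of x^4: 5x^4 - 2x^3 + (3/2)x^2 - (1/2)x + 1/16
each image's coordinates form column j of the matrix


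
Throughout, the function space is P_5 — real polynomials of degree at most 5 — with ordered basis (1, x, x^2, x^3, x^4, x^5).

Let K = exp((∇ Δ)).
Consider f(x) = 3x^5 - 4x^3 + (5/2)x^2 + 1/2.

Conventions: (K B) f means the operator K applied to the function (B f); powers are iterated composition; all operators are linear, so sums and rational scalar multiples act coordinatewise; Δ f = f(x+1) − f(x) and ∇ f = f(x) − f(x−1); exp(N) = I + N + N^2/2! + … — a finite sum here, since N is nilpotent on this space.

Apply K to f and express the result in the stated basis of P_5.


order-1 term: 60x^3 + 6x + 5
order-2 term: 180x
the series for exp((∇ Δ)) f terminates at order 2
exp((∇ Δ)) f = 3x^5 + 56x^3 + (5/2)x^2 + 186x + 11/2

the result is g(x) = 3x^5 + 56x^3 + (5/2)x^2 + 186x + 11/2


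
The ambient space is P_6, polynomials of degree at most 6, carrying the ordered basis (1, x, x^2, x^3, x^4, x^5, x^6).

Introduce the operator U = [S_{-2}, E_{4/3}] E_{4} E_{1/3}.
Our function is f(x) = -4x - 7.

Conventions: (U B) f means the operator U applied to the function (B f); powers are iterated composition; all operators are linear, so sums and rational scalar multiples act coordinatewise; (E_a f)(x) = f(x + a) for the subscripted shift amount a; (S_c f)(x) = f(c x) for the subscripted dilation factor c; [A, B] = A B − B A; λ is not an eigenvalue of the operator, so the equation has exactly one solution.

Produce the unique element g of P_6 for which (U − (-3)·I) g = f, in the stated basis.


the image equals g(x) = -(4/3)x - 5/9

write g with unknown coordinates in the stated basis and equate coefficients in (U − (-3)·I) g = f
solving from the highest basis element down gives g = -(4/3)x - 5/9
check: U g = -16/3
so U g − (-3)·g = -4x - 7 = f ✓


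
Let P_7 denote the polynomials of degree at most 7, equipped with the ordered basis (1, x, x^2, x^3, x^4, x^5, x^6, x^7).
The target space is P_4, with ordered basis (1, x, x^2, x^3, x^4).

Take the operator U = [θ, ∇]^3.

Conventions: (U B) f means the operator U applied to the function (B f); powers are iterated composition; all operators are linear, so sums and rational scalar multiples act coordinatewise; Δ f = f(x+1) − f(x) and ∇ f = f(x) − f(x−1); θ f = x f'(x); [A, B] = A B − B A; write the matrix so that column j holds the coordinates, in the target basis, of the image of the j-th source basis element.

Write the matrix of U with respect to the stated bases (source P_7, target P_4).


the matrix is [[0, 0, 0, -6, 72, -540, 3240, -17010]; [0, 0, 0, 0, -24, 360, -3240, 22680]; [0, 0, 0, 0, 0, -60, 1080, -11340]; [0, 0, 0, 0, 0, 0, -120, 2520]; [0, 0, 0, 0, 0, 0, 0, -210]] (rows listed top to bottom)

image of 1: 0
image of x: 0
image of x^2: 0
image of x^3: -6
image of x^4: -24x + 72
image of x^5: -60x^2 + 360x - 540
image of x^6: -120x^3 + 1080x^2 - 3240x + 3240
image of x^7: -210x^4 + 2520x^3 - 11340x^2 + 22680x - 17010
each image's coordinates form column j of the matrix


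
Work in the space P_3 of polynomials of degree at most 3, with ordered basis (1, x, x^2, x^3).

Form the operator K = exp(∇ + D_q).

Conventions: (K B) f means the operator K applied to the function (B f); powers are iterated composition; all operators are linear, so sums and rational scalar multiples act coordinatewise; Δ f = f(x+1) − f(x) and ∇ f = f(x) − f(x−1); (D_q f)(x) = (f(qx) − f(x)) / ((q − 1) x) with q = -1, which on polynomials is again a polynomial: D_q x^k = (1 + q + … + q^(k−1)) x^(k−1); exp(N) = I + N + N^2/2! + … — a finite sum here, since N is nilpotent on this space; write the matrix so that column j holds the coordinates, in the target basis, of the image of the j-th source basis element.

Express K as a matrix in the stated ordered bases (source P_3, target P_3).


image of 1: 1
image of x: x + 2
image of x^2: x^2 + 2x + 1
image of x^3: x^3 + 4x^2 + x - 4/3
each image's coordinates form column j of the matrix

the matrix is [[1, 2, 1, -4/3]; [0, 1, 2, 1]; [0, 0, 1, 4]; [0, 0, 0, 1]] (rows listed top to bottom)


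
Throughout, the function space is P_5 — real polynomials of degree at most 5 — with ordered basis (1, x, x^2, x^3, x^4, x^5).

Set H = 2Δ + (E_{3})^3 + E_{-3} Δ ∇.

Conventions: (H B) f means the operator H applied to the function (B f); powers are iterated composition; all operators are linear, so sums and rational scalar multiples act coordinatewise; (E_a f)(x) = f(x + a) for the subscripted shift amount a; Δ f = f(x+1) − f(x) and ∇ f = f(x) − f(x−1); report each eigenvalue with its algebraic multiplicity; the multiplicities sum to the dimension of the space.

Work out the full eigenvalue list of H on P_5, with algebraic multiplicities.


λ = 1 (multiplicity 6)

image of 1: 1
image of x: x + 11
image of x^2: x^2 + 22x + 85
image of x^3: x^3 + 33x^2 + 255x + 713
image of x^4: x^4 + 44x^3 + 510x^2 + 2852x + 6673
image of x^5: x^5 + 55x^4 + 850x^3 + 7130x^2 + 33365x + 58481
the matrix is upper triangular; its diagonal is (1, 1, 1, 1, 1, 1)
for a triangular matrix the eigenvalues are the diagonal entries, with algebraic multiplicity their repetition count


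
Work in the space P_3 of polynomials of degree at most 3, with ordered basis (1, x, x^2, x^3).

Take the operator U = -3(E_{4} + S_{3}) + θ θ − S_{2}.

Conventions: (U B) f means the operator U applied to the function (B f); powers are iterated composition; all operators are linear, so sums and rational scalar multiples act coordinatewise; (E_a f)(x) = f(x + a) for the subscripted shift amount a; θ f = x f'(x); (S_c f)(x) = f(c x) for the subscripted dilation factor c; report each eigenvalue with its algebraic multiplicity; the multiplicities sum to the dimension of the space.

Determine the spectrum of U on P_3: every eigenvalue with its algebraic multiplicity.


image of 1: -7
image of x: -13x - 12
image of x^2: -30x^2 - 24x - 48
image of x^3: -83x^3 - 36x^2 - 144x - 192
the matrix is upper triangular; its diagonal is (-7, -13, -30, -83)
for a triangular matrix the eigenvalues are the diagonal entries, with algebraic multiplicity their repetition count

λ = -83 (multiplicity 1), λ = -30 (multiplicity 1), λ = -13 (multiplicity 1), λ = -7 (multiplicity 1)


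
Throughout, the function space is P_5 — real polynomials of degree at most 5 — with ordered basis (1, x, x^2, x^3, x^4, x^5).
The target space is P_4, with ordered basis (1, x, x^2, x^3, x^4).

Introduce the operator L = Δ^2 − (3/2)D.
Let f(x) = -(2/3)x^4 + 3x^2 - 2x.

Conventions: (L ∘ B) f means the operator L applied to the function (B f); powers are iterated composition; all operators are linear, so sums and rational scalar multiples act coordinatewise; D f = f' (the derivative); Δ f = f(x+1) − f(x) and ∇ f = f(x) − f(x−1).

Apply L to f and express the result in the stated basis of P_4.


Δ f = -(8/3)x^3 - 4x^2 + (10/3)x + 1/3
Δ Δ f = -8x^2 - 16x - 10/3
D f = -(8/3)x^3 + 6x - 2
(-(3/2)D) f = 4x^3 - 9x + 3
(Δ^2 − (3/2)D) f = 4x^3 - 8x^2 - 25x - 1/3

the image equals g(x) = 4x^3 - 8x^2 - 25x - 1/3


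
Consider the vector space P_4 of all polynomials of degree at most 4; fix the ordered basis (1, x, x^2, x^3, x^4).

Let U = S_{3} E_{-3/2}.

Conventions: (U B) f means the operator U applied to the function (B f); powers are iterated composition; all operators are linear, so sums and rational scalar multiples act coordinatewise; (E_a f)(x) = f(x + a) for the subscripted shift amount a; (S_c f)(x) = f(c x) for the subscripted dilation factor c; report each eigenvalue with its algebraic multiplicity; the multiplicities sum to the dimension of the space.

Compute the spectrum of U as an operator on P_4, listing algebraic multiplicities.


λ = 1 (multiplicity 1), λ = 3 (multiplicity 1), λ = 9 (multiplicity 1), λ = 27 (multiplicity 1), λ = 81 (multiplicity 1)

image of 1: 1
image of x: 3x - 3/2
image of x^2: 9x^2 - 9x + 9/4
image of x^3: 27x^3 - (81/2)x^2 + (81/4)x - 27/8
image of x^4: 81x^4 - 162x^3 + (243/2)x^2 - (81/2)x + 81/16
the matrix is upper triangular; its diagonal is (1, 3, 9, 27, 81)
for a triangular matrix the eigenvalues are the diagonal entries, with algebraic multiplicity their repetition count


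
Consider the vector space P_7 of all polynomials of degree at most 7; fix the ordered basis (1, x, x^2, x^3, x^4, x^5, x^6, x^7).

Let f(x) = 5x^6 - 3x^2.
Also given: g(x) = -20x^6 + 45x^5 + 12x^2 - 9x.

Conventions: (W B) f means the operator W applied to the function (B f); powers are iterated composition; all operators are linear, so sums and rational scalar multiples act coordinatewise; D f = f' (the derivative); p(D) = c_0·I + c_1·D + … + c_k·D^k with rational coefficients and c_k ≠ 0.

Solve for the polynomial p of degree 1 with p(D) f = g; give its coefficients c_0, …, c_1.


D^0 f = 5x^6 - 3x^2
D^1 f = 30x^5 - 6x
matching coefficients of g against c_0 f + c_1 Df + … from the top degree down determines the c_i
solution: c_0 = -4, c_1 = 3/2

p(D) = -4·I + (3/2)·D, i.e. c_0 = -4, c_1 = 3/2


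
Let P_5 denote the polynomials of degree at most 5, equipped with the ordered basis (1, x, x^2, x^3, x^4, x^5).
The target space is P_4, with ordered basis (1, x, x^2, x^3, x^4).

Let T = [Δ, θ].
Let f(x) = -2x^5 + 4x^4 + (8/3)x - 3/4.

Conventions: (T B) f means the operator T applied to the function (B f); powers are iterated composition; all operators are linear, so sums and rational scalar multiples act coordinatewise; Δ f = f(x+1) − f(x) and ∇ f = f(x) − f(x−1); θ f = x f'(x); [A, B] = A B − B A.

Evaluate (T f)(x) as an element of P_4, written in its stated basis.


θ f = -10x^5 + 16x^4 + (8/3)x
Δ θ f = -50x^4 - 36x^3 - 4x^2 + 14x + 26/3
Δ f = -10x^4 - 4x^3 + 4x^2 + 6x + 14/3
θ Δ f = -40x^4 - 12x^3 + 8x^2 + 6x
[Δ, θ] f = -10x^4 - 24x^3 - 12x^2 + 8x + 26/3

the image equals g(x) = -10x^4 - 24x^3 - 12x^2 + 8x + 26/3


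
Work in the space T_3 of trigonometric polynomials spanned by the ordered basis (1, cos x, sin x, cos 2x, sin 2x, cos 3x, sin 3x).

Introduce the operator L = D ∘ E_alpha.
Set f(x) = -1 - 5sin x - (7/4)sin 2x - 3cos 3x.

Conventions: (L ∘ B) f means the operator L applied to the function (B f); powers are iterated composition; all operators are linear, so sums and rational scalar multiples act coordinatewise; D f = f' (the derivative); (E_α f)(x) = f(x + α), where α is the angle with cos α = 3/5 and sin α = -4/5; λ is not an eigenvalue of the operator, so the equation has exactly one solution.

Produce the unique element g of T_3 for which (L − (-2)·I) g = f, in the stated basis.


g(x) = -1/2 + (15/41)cos x - (70/41)sin x - (1/16)cos 2x - (7/16)sin 2x - (1146/2153)cos 3x + (1053/2153)sin 3x

write g with unknown coordinates in the stated basis and equate coefficients in (L − (-2)·I) g = f
solving from the highest basis element down gives g = -1/2 + (15/41)cos x - (70/41)sin x - (1/16)cos 2x - (7/16)sin 2x - (1146/2153)cos 3x + (1053/2153)sin 3x
check: L g = -(30/41)cos x - (65/41)sin x + (1/8)cos 2x - (7/8)sin 2x - (4167/2153)cos 3x - (2106/2153)sin 3x
so L g − (-2)·g = -1 - 5sin x - (7/4)sin 2x - 3cos 3x = f ✓


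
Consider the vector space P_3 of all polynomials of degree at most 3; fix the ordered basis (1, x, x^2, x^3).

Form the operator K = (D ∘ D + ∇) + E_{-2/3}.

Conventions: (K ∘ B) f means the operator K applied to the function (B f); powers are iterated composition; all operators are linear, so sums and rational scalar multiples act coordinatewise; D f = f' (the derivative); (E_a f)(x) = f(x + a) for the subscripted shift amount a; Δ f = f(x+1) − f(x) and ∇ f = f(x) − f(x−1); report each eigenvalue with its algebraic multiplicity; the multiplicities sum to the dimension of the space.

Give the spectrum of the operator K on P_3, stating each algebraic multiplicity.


image of 1: 1
image of x: x + 1/3
image of x^2: x^2 + (2/3)x + 13/9
image of x^3: x^3 + x^2 + (13/3)x + 19/27
the matrix is upper triangular; its diagonal is (1, 1, 1, 1)
for a triangular matrix the eigenvalues are the diagonal entries, with algebraic multiplicity their repetition count

λ = 1 (multiplicity 4)


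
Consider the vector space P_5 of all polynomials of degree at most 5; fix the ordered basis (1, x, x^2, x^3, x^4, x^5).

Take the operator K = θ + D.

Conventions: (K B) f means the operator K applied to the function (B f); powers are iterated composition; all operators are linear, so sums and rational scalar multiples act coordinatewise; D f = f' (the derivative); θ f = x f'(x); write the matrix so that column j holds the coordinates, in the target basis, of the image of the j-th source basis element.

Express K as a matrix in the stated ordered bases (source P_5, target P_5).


the matrix is [[0, 1, 0, 0, 0, 0]; [0, 1, 2, 0, 0, 0]; [0, 0, 2, 3, 0, 0]; [0, 0, 0, 3, 4, 0]; [0, 0, 0, 0, 4, 5]; [0, 0, 0, 0, 0, 5]] (rows listed top to bottom)

image of 1: 0
image of x: x + 1
image of x^2: 2x^2 + 2x
image of x^3: 3x^3 + 3x^2
image of x^4: 4x^4 + 4x^3
image of x^5: 5x^5 + 5x^4
each image's coordinates form column j of the matrix


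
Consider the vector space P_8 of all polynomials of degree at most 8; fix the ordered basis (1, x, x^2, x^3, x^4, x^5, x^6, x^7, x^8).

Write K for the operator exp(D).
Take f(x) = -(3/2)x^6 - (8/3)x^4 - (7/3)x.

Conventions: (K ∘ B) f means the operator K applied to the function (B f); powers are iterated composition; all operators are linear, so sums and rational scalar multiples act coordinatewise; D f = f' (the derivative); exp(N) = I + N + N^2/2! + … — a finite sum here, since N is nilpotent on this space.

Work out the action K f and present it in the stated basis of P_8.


order-1 term: -9x^5 - (32/3)x^3 - 7/3
order-2 term: -(45/2)x^4 - 16x^2
order-3 term: -30x^3 - (32/3)x
order-4 term: -(45/2)x^2 - 8/3
order-5 term: -9x
order-6 term: -3/2
the series for exp(D) f terminates at order 6
exp(D) f = -(3/2)x^6 - 9x^5 - (151/6)x^4 - (122/3)x^3 - (77/2)x^2 - 22x - 13/2

g(x) = -(3/2)x^6 - 9x^5 - (151/6)x^4 - (122/3)x^3 - (77/2)x^2 - 22x - 13/2


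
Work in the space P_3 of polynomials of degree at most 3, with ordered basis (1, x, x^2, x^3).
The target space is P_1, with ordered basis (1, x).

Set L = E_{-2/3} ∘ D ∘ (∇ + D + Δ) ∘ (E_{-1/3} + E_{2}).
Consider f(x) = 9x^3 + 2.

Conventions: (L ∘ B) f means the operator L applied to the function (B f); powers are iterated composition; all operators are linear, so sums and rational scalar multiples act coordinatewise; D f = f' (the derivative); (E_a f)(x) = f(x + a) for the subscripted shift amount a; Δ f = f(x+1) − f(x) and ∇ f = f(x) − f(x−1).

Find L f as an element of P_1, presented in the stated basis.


E_{-1/3} f = 9x^3 - 9x^2 + 3x + 5/3
E_{2} f = 9x^3 + 54x^2 + 108x + 74
(E_{-1/3} + E_{2}) f = 18x^3 + 45x^2 + 111x + 227/3
∇ (E_{-1/3} + E_{2}) f = 54x^2 + 36x + 84
D (E_{-1/3} + E_{2}) f = 54x^2 + 90x + 111
Δ (E_{-1/3} + E_{2}) f = 54x^2 + 144x + 174
(∇ + D + Δ) (E_{-1/3} + E_{2}) f = 162x^2 + 270x + 369
D (∇ + D + Δ) (E_{-1/3} + E_{2}) f = 324x + 270
E_{-2/3} D (∇ + D + Δ) (E_{-1/3} + E_{2}) f = 324x + 54

the image equals g(x) = 324x + 54


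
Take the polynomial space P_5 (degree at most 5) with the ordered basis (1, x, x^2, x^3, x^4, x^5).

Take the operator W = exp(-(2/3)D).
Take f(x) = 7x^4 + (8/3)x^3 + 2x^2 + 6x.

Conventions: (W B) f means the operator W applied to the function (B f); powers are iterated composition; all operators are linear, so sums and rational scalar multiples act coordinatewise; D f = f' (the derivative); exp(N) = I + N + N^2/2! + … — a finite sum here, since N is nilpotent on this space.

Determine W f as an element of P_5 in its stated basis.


the result is g(x) = 7x^4 - 16x^3 + (46/3)x^2 - (38/27)x - 68/27

order-1 term: -(56/3)x^3 - (16/3)x^2 - (8/3)x - 4
order-2 term: (56/3)x^2 + (32/9)x + 8/9
order-3 term: -(224/27)x - 64/81
order-4 term: 112/81
the series for exp(-(2/3)D) f terminates at order 4
exp(-(2/3)D) f = 7x^4 - 16x^3 + (46/3)x^2 - (38/27)x - 68/27


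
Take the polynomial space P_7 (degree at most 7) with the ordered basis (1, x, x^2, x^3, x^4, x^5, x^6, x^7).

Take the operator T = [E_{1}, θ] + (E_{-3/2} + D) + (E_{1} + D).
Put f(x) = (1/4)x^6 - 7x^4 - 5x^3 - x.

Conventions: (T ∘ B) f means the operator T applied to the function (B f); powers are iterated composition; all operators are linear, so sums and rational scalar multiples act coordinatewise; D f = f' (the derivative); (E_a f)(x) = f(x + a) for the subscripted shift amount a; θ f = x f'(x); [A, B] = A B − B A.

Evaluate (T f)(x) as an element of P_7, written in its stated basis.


g(x) = (1/2)x^6 + (15/4)x^5 + (91/16)x^4 - (615/8)x^3 - (14097/64)x^2 - (6441/64)x - 18295/256

θ f = (3/2)x^6 - 28x^4 - 15x^3 - x
E_{1} θ f = (3/2)x^6 + 9x^5 - (11/2)x^4 - 97x^3 - (381/2)x^2 - 149x - 85/2
E_{1} f = (1/4)x^6 + (3/2)x^5 - (13/4)x^4 - 28x^3 - (213/4)x^2 - (85/2)x - 51/4
θ E_{1} f = (3/2)x^6 + (15/2)x^5 - 13x^4 - 84x^3 - (213/2)x^2 - (85/2)x
[E_{1}, θ] f = (3/2)x^5 + (15/2)x^4 - 13x^3 - 84x^2 - (213/2)x - 85/2
E_{-3/2} f = (1/4)x^6 - (9/4)x^5 + (23/16)x^4 + (161/8)x^3 - (3393/64)x^2 + (3095/64)x - 3639/256
D f = (3/2)x^5 - 28x^3 - 15x^2 - 1
(E_{-3/2} + D) f = (1/4)x^6 - (3/4)x^5 + (23/16)x^4 - (63/8)x^3 - (4353/64)x^2 + (3095/64)x - 3895/256
E_{1} f = (1/4)x^6 + (3/2)x^5 - (13/4)x^4 - 28x^3 - (213/4)x^2 - (85/2)x - 51/4
D f = (3/2)x^5 - 28x^3 - 15x^2 - 1
(E_{1} + D) f = (1/4)x^6 + 3x^5 - (13/4)x^4 - 56x^3 - (273/4)x^2 - (85/2)x - 55/4
([E_{1}, θ] + (E_{-3/2} + D) + (E_{1} + D)) f = (1/2)x^6 + (15/4)x^5 + (91/16)x^4 - (615/8)x^3 - (14097/64)x^2 - (6441/64)x - 18295/256


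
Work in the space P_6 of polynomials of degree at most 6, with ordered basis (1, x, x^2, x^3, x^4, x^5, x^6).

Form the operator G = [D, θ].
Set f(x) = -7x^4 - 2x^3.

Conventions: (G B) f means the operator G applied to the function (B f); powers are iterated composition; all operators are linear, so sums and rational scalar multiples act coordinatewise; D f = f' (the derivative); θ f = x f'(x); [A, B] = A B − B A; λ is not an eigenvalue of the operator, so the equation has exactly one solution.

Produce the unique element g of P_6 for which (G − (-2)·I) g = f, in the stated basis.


the result is g(x) = -(7/2)x^4 + 6x^3 - 9x^2 + 9x - 9/2

write g with unknown coordinates in the stated basis and equate coefficients in (G − (-2)·I) g = f
solving from the highest basis element down gives g = -(7/2)x^4 + 6x^3 - 9x^2 + 9x - 9/2
check: G g = -14x^3 + 18x^2 - 18x + 9
so G g − (-2)·g = -7x^4 - 2x^3 = f ✓


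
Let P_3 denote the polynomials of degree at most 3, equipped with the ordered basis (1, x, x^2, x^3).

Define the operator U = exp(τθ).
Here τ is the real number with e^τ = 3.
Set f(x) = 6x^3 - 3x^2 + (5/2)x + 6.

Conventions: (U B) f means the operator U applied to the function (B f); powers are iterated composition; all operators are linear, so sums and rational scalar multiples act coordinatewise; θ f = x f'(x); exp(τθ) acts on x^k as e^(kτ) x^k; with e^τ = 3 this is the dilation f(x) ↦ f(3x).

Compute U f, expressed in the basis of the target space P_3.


the image equals g(x) = 162x^3 - 27x^2 + (15/2)x + 6

exp(τθ) x^k = e^(kτ) x^k; with e^τ = 3 this sends x^k to 3^k x^k
x ↦ 3 x
x^2 ↦ 9 x^2
x^3 ↦ 27 x^3
applying this coordinatewise to f: exp(τθ) f = 162x^3 - 27x^2 + (15/2)x + 6


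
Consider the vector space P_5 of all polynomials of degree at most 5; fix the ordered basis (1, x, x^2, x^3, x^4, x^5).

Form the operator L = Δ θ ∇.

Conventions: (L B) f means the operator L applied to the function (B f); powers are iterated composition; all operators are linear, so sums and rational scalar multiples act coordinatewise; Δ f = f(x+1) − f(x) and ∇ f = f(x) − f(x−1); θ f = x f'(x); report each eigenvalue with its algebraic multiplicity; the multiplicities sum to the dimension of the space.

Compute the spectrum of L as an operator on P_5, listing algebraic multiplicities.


λ = 0 (multiplicity 6)

image of 1: 0
image of x: 0
image of x^2: 2
image of x^3: 12x + 3
image of x^4: 36x^2 + 12x + 4
image of x^5: 80x^3 + 30x^2 + 30x + 5
the matrix is upper triangular; its diagonal is (0, 0, 0, 0, 0, 0)
for a triangular matrix the eigenvalues are the diagonal entries, with algebraic multiplicity their repetition count


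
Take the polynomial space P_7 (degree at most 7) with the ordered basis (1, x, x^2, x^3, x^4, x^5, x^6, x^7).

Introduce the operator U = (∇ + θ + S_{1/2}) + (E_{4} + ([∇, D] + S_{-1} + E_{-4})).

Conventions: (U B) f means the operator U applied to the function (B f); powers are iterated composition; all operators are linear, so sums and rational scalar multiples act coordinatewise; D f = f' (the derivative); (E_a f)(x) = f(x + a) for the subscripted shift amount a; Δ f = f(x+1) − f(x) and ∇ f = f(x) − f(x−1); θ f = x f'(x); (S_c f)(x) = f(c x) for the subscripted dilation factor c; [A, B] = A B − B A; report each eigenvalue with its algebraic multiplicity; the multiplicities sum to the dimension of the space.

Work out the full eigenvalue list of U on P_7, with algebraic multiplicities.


λ = 5/2 (multiplicity 1), λ = 4 (multiplicity 1), λ = 33/8 (multiplicity 1), λ = 21/4 (multiplicity 1), λ = 193/32 (multiplicity 1), λ = 113/16 (multiplicity 1), λ = 1025/128 (multiplicity 1), λ = 577/64 (multiplicity 1)

image of 1: 4
image of x: (5/2)x + 1
image of x^2: (21/4)x^2 + 2x + 31
image of x^3: (33/8)x^3 + 3x^2 + 93x + 1
image of x^4: (113/16)x^4 + 4x^3 + 186x^2 + 4x + 511
image of x^5: (193/32)x^5 + 5x^4 + 310x^3 + 10x^2 + 2555x + 1
image of x^6: (577/64)x^6 + 6x^5 + 465x^4 + 20x^3 + 7665x^2 + 6x + 8191
image of x^7: (1025/128)x^7 + 7x^6 + 651x^5 + 35x^4 + 17885x^3 + 21x^2 + 57337x + 1
the matrix is upper triangular; its diagonal is (4, 5/2, 21/4, 33/8, 113/16, 193/32, 577/64, 1025/128)
for a triangular matrix the eigenvalues are the diagonal entries, with algebraic multiplicity their repetition count


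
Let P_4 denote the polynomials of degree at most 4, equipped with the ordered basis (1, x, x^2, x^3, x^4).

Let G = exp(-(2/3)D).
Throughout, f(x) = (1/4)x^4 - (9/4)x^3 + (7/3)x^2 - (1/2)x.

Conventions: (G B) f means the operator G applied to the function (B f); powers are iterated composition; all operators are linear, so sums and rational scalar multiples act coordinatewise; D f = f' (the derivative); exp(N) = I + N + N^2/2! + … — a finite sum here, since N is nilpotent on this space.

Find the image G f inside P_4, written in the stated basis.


order-1 term: -(2/3)x^3 + (9/2)x^2 - (28/9)x + 1/3
order-2 term: (2/3)x^2 - 3x + 28/27
order-3 term: -(8/27)x + 2/3
order-4 term: 4/81
the series for exp(-(2/3)D) f terminates at order 4
exp(-(2/3)D) f = (1/4)x^4 - (35/12)x^3 + (15/2)x^2 - (373/54)x + 169/81

the result is g(x) = (1/4)x^4 - (35/12)x^3 + (15/2)x^2 - (373/54)x + 169/81


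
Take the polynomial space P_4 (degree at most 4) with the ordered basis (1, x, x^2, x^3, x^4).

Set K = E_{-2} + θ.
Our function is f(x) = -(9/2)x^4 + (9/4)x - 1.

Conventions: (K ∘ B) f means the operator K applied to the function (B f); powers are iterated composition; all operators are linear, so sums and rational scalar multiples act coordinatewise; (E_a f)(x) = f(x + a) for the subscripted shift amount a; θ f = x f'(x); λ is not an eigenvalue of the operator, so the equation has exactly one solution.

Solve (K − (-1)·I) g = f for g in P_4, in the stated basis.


write g with unknown coordinates in the stated basis and equate coefficients in (K − (-1)·I) g = f
solving from the highest basis element down gives g = -(3/4)x^4 - (6/5)x^3 + (27/10)x^2 + (23/20)x - 71/20
check: K g = -(15/4)x^4 + (6/5)x^3 - (27/10)x^2 + (11/10)x + 51/20
so K g − (-1)·g = -(9/2)x^4 + (9/4)x - 1 = f ✓

the result is g(x) = -(3/4)x^4 - (6/5)x^3 + (27/10)x^2 + (23/20)x - 71/20
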